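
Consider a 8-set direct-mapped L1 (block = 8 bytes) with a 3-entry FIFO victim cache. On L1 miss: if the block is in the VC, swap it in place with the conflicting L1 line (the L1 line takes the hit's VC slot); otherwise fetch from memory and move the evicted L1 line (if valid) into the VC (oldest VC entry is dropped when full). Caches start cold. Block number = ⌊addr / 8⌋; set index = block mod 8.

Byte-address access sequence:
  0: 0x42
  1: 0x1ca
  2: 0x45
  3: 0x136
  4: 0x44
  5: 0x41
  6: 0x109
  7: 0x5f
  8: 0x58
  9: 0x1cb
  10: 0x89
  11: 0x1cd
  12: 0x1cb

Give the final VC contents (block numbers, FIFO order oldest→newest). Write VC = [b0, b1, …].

0: 0x42 (blk 8, set 0) → MISS  vc=[]
1: 0x1ca (blk 57, set 1) → MISS  vc=[]
2: 0x45 (blk 8, set 0) → L1-HIT  vc=[]
3: 0x136 (blk 38, set 6) → MISS  vc=[]
4: 0x44 (blk 8, set 0) → L1-HIT  vc=[]
5: 0x41 (blk 8, set 0) → L1-HIT  vc=[]
6: 0x109 (blk 33, set 1) → MISS  vc=[57]
7: 0x5f (blk 11, set 3) → MISS  vc=[57]
8: 0x58 (blk 11, set 3) → L1-HIT  vc=[57]
9: 0x1cb (blk 57, set 1) → VC-HIT  vc=[33]
10: 0x89 (blk 17, set 1) → MISS  vc=[33, 57]
11: 0x1cd (blk 57, set 1) → VC-HIT  vc=[33, 17]
12: 0x1cb (blk 57, set 1) → L1-HIT  vc=[33, 17]

VC = [33, 17]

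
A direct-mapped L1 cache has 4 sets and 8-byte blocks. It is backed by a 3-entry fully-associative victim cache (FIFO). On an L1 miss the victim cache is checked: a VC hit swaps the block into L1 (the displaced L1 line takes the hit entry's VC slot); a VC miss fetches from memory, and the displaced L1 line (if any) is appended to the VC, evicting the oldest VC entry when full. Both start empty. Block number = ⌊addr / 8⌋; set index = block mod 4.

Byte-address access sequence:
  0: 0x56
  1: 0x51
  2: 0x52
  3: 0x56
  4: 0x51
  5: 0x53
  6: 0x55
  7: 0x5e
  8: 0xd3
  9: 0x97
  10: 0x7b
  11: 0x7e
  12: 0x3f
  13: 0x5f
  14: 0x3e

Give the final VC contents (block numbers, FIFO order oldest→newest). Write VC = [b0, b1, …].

#0 0x56→b10/s2 MISS; vc=[]
#1 0x51→b10/s2 L1-HIT; vc=[]
#2 0x52→b10/s2 L1-HIT; vc=[]
#3 0x56→b10/s2 L1-HIT; vc=[]
#4 0x51→b10/s2 L1-HIT; vc=[]
#5 0x53→b10/s2 L1-HIT; vc=[]
#6 0x55→b10/s2 L1-HIT; vc=[]
#7 0x5e→b11/s3 MISS; vc=[]
#8 0xd3→b26/s2 MISS; vc=[10]
#9 0x97→b18/s2 MISS; vc=[10,26]
#10 0x7b→b15/s3 MISS; vc=[10,26,11]
#11 0x7e→b15/s3 L1-HIT; vc=[10,26,11]
#12 0x3f→b7/s3 MISS; vc=[26,11,15]
#13 0x5f→b11/s3 VC-HIT; vc=[26,7,15]
#14 0x3e→b7/s3 VC-HIT; vc=[26,11,15]

VC = [26, 11, 15]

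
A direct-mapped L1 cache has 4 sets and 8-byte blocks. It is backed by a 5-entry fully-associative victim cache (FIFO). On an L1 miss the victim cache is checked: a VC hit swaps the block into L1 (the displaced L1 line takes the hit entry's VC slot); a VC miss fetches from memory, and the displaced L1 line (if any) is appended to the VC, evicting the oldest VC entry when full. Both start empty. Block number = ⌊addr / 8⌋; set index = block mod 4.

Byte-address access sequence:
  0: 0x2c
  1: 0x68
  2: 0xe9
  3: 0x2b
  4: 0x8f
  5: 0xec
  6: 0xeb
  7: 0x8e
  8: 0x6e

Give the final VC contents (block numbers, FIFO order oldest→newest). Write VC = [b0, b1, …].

0: 0x2c (blk 5, set 1) → MISS  vc=[]
1: 0x68 (blk 13, set 1) → MISS  vc=[5]
2: 0xe9 (blk 29, set 1) → MISS  vc=[5, 13]
3: 0x2b (blk 5, set 1) → VC-HIT  vc=[29, 13]
4: 0x8f (blk 17, set 1) → MISS  vc=[29, 13, 5]
5: 0xec (blk 29, set 1) → VC-HIT  vc=[17, 13, 5]
6: 0xeb (blk 29, set 1) → L1-HIT  vc=[17, 13, 5]
7: 0x8e (blk 17, set 1) → VC-HIT  vc=[29, 13, 5]
8: 0x6e (blk 13, set 1) → VC-HIT  vc=[29, 17, 5]

VC = [29, 17, 5]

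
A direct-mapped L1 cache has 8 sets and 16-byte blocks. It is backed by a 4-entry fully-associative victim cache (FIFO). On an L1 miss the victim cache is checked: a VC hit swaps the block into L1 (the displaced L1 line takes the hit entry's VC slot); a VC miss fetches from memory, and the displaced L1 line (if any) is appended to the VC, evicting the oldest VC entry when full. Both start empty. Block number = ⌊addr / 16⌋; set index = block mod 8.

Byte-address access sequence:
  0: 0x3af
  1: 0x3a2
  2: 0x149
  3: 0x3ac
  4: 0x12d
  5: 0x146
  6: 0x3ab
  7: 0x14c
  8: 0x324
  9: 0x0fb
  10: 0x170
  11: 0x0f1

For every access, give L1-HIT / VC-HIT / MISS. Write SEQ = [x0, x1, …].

#0 0x3af→b58/s2 MISS; vc=[]
#1 0x3a2→b58/s2 L1-HIT; vc=[]
#2 0x149→b20/s4 MISS; vc=[]
#3 0x3ac→b58/s2 L1-HIT; vc=[]
#4 0x12d→b18/s2 MISS; vc=[58]
#5 0x146→b20/s4 L1-HIT; vc=[58]
#6 0x3ab→b58/s2 VC-HIT; vc=[18]
#7 0x14c→b20/s4 L1-HIT; vc=[18]
#8 0x324→b50/s2 MISS; vc=[18,58]
#9 0xfb→b15/s7 MISS; vc=[18,58]
#10 0x170→b23/s7 MISS; vc=[18,58,15]
#11 0xf1→b15/s7 VC-HIT; vc=[18,58,23]

SEQ = [MISS, L1-HIT, MISS, L1-HIT, MISS, L1-HIT, VC-HIT, L1-HIT, MISS, MISS, MISS, VC-HIT]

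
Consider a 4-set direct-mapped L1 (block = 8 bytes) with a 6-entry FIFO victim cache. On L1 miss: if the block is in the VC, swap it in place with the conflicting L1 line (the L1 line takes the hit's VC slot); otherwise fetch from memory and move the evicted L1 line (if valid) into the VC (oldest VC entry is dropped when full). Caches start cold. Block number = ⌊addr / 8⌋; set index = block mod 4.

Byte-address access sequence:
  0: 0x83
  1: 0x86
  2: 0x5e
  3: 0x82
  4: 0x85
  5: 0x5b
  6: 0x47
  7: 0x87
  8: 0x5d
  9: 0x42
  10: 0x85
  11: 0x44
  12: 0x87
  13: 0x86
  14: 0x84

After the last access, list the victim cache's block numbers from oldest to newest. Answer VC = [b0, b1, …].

VC = [8]

#0 0x83→b16/s0 MISS; vc=[]
#1 0x86→b16/s0 L1-HIT; vc=[]
#2 0x5e→b11/s3 MISS; vc=[]
#3 0x82→b16/s0 L1-HIT; vc=[]
#4 0x85→b16/s0 L1-HIT; vc=[]
#5 0x5b→b11/s3 L1-HIT; vc=[]
#6 0x47→b8/s0 MISS; vc=[16]
#7 0x87→b16/s0 VC-HIT; vc=[8]
#8 0x5d→b11/s3 L1-HIT; vc=[8]
#9 0x42→b8/s0 VC-HIT; vc=[16]
#10 0x85→b16/s0 VC-HIT; vc=[8]
#11 0x44→b8/s0 VC-HIT; vc=[16]
#12 0x87→b16/s0 VC-HIT; vc=[8]
#13 0x86→b16/s0 L1-HIT; vc=[8]
#14 0x84→b16/s0 L1-HIT; vc=[8]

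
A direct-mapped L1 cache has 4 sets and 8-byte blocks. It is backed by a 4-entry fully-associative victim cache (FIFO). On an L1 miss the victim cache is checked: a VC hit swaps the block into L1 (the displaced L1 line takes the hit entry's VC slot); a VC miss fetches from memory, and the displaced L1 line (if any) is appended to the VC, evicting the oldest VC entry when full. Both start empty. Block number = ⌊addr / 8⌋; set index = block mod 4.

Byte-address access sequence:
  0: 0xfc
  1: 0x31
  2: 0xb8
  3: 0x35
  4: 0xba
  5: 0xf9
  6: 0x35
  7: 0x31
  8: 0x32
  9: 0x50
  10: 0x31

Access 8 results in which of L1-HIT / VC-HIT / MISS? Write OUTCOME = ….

#0 0xfc→b31/s3 MISS; vc=[]
#1 0x31→b6/s2 MISS; vc=[]
#2 0xb8→b23/s3 MISS; vc=[31]
#3 0x35→b6/s2 L1-HIT; vc=[31]
#4 0xba→b23/s3 L1-HIT; vc=[31]
#5 0xf9→b31/s3 VC-HIT; vc=[23]
#6 0x35→b6/s2 L1-HIT; vc=[23]
#7 0x31→b6/s2 L1-HIT; vc=[23]
#8 0x32→b6/s2 L1-HIT; vc=[23]
#9 0x50→b10/s2 MISS; vc=[23,6]
#10 0x31→b6/s2 VC-HIT; vc=[23,10]

OUTCOME = L1-HIT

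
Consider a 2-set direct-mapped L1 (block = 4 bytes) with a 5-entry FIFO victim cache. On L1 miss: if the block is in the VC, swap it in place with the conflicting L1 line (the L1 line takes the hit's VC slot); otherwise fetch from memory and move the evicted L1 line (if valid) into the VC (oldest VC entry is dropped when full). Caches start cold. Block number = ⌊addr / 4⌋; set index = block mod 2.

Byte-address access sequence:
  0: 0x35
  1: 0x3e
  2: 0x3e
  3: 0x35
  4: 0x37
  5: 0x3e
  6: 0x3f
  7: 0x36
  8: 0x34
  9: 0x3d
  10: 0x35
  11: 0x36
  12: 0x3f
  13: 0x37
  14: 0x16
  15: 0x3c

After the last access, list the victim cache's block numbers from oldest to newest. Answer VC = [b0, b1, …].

0: 0x35 (blk 13, set 1) → MISS  vc=[]
1: 0x3e (blk 15, set 1) → MISS  vc=[13]
2: 0x3e (blk 15, set 1) → L1-HIT  vc=[13]
3: 0x35 (blk 13, set 1) → VC-HIT  vc=[15]
4: 0x37 (blk 13, set 1) → L1-HIT  vc=[15]
5: 0x3e (blk 15, set 1) → VC-HIT  vc=[13]
6: 0x3f (blk 15, set 1) → L1-HIT  vc=[13]
7: 0x36 (blk 13, set 1) → VC-HIT  vc=[15]
8: 0x34 (blk 13, set 1) → L1-HIT  vc=[15]
9: 0x3d (blk 15, set 1) → VC-HIT  vc=[13]
10: 0x35 (blk 13, set 1) → VC-HIT  vc=[15]
11: 0x36 (blk 13, set 1) → L1-HIT  vc=[15]
12: 0x3f (blk 15, set 1) → VC-HIT  vc=[13]
13: 0x37 (blk 13, set 1) → VC-HIT  vc=[15]
14: 0x16 (blk 5, set 1) → MISS  vc=[15, 13]
15: 0x3c (blk 15, set 1) → VC-HIT  vc=[5, 13]

VC = [5, 13]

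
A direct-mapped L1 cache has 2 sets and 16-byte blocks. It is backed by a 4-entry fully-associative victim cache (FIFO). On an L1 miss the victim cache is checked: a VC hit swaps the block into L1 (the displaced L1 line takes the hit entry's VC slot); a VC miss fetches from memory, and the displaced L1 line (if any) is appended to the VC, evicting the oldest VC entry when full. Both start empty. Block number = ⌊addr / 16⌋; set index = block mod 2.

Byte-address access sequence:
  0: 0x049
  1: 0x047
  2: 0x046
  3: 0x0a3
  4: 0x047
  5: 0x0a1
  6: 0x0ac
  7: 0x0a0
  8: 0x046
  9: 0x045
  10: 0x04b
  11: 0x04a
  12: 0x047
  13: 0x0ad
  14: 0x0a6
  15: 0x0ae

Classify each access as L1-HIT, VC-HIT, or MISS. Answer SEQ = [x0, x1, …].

0: 0x49 (blk 4, set 0) → MISS  vc=[]
1: 0x47 (blk 4, set 0) → L1-HIT  vc=[]
2: 0x46 (blk 4, set 0) → L1-HIT  vc=[]
3: 0xa3 (blk 10, set 0) → MISS  vc=[4]
4: 0x47 (blk 4, set 0) → VC-HIT  vc=[10]
5: 0xa1 (blk 10, set 0) → VC-HIT  vc=[4]
6: 0xac (blk 10, set 0) → L1-HIT  vc=[4]
7: 0xa0 (blk 10, set 0) → L1-HIT  vc=[4]
8: 0x46 (blk 4, set 0) → VC-HIT  vc=[10]
9: 0x45 (blk 4, set 0) → L1-HIT  vc=[10]
10: 0x4b (blk 4, set 0) → L1-HIT  vc=[10]
11: 0x4a (blk 4, set 0) → L1-HIT  vc=[10]
12: 0x47 (blk 4, set 0) → L1-HIT  vc=[10]
13: 0xad (blk 10, set 0) → VC-HIT  vc=[4]
14: 0xa6 (blk 10, set 0) → L1-HIT  vc=[4]
15: 0xae (blk 10, set 0) → L1-HIT  vc=[4]

SEQ = [MISS, L1-HIT, L1-HIT, MISS, VC-HIT, VC-HIT, L1-HIT, L1-HIT, VC-HIT, L1-HIT, L1-HIT, L1-HIT, L1-HIT, VC-HIT, L1-HIT, L1-HIT]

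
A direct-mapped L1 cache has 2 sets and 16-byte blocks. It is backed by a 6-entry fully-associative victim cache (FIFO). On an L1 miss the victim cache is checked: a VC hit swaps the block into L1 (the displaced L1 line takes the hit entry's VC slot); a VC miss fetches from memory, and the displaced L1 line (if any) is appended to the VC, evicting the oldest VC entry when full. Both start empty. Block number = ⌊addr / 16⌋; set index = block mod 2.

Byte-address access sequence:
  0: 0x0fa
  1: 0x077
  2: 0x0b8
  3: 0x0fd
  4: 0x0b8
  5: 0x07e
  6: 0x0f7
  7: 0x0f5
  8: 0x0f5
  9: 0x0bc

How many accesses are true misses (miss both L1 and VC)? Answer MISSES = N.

  [0] addr=0xfa blk=15 s=1: MISS | VC []
  [1] addr=0x77 blk=7 s=1: MISS | VC [15]
  [2] addr=0xb8 blk=11 s=1: MISS | VC [15, 7]
  [3] addr=0xfd blk=15 s=1: VC-HIT | VC [11, 7]
  [4] addr=0xb8 blk=11 s=1: VC-HIT | VC [15, 7]
  [5] addr=0x7e blk=7 s=1: VC-HIT | VC [15, 11]
  [6] addr=0xf7 blk=15 s=1: VC-HIT | VC [7, 11]
  [7] addr=0xf5 blk=15 s=1: L1-HIT | VC [7, 11]
  [8] addr=0xf5 blk=15 s=1: L1-HIT | VC [7, 11]
  [9] addr=0xbc blk=11 s=1: VC-HIT | VC [7, 15]

MISSES = 3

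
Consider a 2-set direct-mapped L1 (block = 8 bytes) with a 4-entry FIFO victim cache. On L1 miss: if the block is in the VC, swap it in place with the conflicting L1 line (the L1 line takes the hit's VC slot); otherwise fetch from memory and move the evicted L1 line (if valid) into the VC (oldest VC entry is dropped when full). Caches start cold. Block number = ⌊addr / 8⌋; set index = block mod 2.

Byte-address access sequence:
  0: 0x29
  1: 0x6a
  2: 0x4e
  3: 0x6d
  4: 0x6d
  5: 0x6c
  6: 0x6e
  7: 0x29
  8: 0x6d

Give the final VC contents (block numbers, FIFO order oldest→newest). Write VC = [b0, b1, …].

0: 0x29 (blk 5, set 1) → MISS  vc=[]
1: 0x6a (blk 13, set 1) → MISS  vc=[5]
2: 0x4e (blk 9, set 1) → MISS  vc=[5, 13]
3: 0x6d (blk 13, set 1) → VC-HIT  vc=[5, 9]
4: 0x6d (blk 13, set 1) → L1-HIT  vc=[5, 9]
5: 0x6c (blk 13, set 1) → L1-HIT  vc=[5, 9]
6: 0x6e (blk 13, set 1) → L1-HIT  vc=[5, 9]
7: 0x29 (blk 5, set 1) → VC-HIT  vc=[13, 9]
8: 0x6d (blk 13, set 1) → VC-HIT  vc=[5, 9]

VC = [5, 9]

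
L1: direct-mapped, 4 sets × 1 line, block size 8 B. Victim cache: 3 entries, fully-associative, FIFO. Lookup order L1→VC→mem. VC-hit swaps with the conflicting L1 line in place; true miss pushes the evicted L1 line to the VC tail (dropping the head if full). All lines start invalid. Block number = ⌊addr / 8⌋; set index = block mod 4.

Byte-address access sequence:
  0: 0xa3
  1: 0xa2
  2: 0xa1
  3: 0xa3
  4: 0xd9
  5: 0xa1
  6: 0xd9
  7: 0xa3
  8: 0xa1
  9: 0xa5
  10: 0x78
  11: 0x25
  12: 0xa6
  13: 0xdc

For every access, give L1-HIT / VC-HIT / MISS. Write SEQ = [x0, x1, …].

SEQ = [MISS, L1-HIT, L1-HIT, L1-HIT, MISS, L1-HIT, L1-HIT, L1-HIT, L1-HIT, L1-HIT, MISS, MISS, VC-HIT, VC-HIT]

#0 0xa3→b20/s0 MISS; vc=[]
#1 0xa2→b20/s0 L1-HIT; vc=[]
#2 0xa1→b20/s0 L1-HIT; vc=[]
#3 0xa3→b20/s0 L1-HIT; vc=[]
#4 0xd9→b27/s3 MISS; vc=[]
#5 0xa1→b20/s0 L1-HIT; vc=[]
#6 0xd9→b27/s3 L1-HIT; vc=[]
#7 0xa3→b20/s0 L1-HIT; vc=[]
#8 0xa1→b20/s0 L1-HIT; vc=[]
#9 0xa5→b20/s0 L1-HIT; vc=[]
#10 0x78→b15/s3 MISS; vc=[27]
#11 0x25→b4/s0 MISS; vc=[27,20]
#12 0xa6→b20/s0 VC-HIT; vc=[27,4]
#13 0xdc→b27/s3 VC-HIT; vc=[15,4]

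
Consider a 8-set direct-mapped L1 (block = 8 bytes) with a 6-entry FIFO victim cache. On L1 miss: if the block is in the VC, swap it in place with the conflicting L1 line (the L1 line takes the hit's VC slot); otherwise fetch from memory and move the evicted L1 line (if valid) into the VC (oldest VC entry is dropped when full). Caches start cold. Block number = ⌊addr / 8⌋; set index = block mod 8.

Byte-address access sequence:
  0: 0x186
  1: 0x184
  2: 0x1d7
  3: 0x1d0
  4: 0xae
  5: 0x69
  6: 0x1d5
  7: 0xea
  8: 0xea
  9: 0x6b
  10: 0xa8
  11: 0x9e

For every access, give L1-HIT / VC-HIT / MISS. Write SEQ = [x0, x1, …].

SEQ = [MISS, L1-HIT, MISS, L1-HIT, MISS, MISS, L1-HIT, MISS, L1-HIT, VC-HIT, VC-HIT, MISS]

#0 0x186→b48/s0 MISS; vc=[]
#1 0x184→b48/s0 L1-HIT; vc=[]
#2 0x1d7→b58/s2 MISS; vc=[]
#3 0x1d0→b58/s2 L1-HIT; vc=[]
#4 0xae→b21/s5 MISS; vc=[]
#5 0x69→b13/s5 MISS; vc=[21]
#6 0x1d5→b58/s2 L1-HIT; vc=[21]
#7 0xea→b29/s5 MISS; vc=[21,13]
#8 0xea→b29/s5 L1-HIT; vc=[21,13]
#9 0x6b→b13/s5 VC-HIT; vc=[21,29]
#10 0xa8→b21/s5 VC-HIT; vc=[13,29]
#11 0x9e→b19/s3 MISS; vc=[13,29]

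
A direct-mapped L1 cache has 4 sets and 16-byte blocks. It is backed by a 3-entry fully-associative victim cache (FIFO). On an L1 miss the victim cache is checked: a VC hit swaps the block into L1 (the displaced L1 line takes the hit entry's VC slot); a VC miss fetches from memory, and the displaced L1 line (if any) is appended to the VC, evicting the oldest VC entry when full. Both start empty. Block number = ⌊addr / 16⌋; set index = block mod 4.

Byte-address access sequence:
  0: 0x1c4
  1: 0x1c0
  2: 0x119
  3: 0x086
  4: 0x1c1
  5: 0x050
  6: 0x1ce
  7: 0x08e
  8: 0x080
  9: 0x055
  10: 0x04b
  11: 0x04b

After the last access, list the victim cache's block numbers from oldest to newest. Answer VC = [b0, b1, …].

0: 0x1c4 (blk 28, set 0) → MISS  vc=[]
1: 0x1c0 (blk 28, set 0) → L1-HIT  vc=[]
2: 0x119 (blk 17, set 1) → MISS  vc=[]
3: 0x86 (blk 8, set 0) → MISS  vc=[28]
4: 0x1c1 (blk 28, set 0) → VC-HIT  vc=[8]
5: 0x50 (blk 5, set 1) → MISS  vc=[8, 17]
6: 0x1ce (blk 28, set 0) → L1-HIT  vc=[8, 17]
7: 0x8e (blk 8, set 0) → VC-HIT  vc=[28, 17]
8: 0x80 (blk 8, set 0) → L1-HIT  vc=[28, 17]
9: 0x55 (blk 5, set 1) → L1-HIT  vc=[28, 17]
10: 0x4b (blk 4, set 0) → MISS  vc=[28, 17, 8]
11: 0x4b (blk 4, set 0) → L1-HIT  vc=[28, 17, 8]

VC = [28, 17, 8]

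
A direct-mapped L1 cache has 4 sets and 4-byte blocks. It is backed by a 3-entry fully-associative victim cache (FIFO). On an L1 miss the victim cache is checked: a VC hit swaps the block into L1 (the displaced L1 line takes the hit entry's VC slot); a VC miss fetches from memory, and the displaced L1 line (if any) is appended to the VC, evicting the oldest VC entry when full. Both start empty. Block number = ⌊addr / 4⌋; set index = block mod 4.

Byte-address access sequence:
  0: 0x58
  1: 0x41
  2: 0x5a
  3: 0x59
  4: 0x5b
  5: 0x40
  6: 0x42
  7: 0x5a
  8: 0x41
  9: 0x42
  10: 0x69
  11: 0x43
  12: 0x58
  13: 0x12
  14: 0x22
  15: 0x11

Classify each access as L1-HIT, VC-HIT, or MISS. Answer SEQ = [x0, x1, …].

#0 0x58→b22/s2 MISS; vc=[]
#1 0x41→b16/s0 MISS; vc=[]
#2 0x5a→b22/s2 L1-HIT; vc=[]
#3 0x59→b22/s2 L1-HIT; vc=[]
#4 0x5b→b22/s2 L1-HIT; vc=[]
#5 0x40→b16/s0 L1-HIT; vc=[]
#6 0x42→b16/s0 L1-HIT; vc=[]
#7 0x5a→b22/s2 L1-HIT; vc=[]
#8 0x41→b16/s0 L1-HIT; vc=[]
#9 0x42→b16/s0 L1-HIT; vc=[]
#10 0x69→b26/s2 MISS; vc=[22]
#11 0x43→b16/s0 L1-HIT; vc=[22]
#12 0x58→b22/s2 VC-HIT; vc=[26]
#13 0x12→b4/s0 MISS; vc=[26,16]
#14 0x22→b8/s0 MISS; vc=[26,16,4]
#15 0x11→b4/s0 VC-HIT; vc=[26,16,8]

SEQ = [MISS, MISS, L1-HIT, L1-HIT, L1-HIT, L1-HIT, L1-HIT, L1-HIT, L1-HIT, L1-HIT, MISS, L1-HIT, VC-HIT, MISS, MISS, VC-HIT]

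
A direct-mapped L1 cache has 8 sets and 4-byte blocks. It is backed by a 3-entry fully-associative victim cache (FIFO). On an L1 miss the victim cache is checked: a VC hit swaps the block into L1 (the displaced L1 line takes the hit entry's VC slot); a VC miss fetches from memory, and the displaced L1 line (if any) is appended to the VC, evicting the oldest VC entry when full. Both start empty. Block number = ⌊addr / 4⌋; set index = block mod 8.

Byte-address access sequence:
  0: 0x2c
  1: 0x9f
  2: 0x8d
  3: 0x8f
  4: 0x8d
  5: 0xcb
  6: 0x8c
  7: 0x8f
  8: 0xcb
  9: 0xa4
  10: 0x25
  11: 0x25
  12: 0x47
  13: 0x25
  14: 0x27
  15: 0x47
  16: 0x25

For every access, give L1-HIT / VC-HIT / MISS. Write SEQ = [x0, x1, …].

SEQ = [MISS, MISS, MISS, L1-HIT, L1-HIT, MISS, L1-HIT, L1-HIT, L1-HIT, MISS, MISS, L1-HIT, MISS, VC-HIT, L1-HIT, VC-HIT, VC-HIT]

0: 0x2c (blk 11, set 3) → MISS  vc=[]
1: 0x9f (blk 39, set 7) → MISS  vc=[]
2: 0x8d (blk 35, set 3) → MISS  vc=[11]
3: 0x8f (blk 35, set 3) → L1-HIT  vc=[11]
4: 0x8d (blk 35, set 3) → L1-HIT  vc=[11]
5: 0xcb (blk 50, set 2) → MISS  vc=[11]
6: 0x8c (blk 35, set 3) → L1-HIT  vc=[11]
7: 0x8f (blk 35, set 3) → L1-HIT  vc=[11]
8: 0xcb (blk 50, set 2) → L1-HIT  vc=[11]
9: 0xa4 (blk 41, set 1) → MISS  vc=[11]
10: 0x25 (blk 9, set 1) → MISS  vc=[11, 41]
11: 0x25 (blk 9, set 1) → L1-HIT  vc=[11, 41]
12: 0x47 (blk 17, set 1) → MISS  vc=[11, 41, 9]
13: 0x25 (blk 9, set 1) → VC-HIT  vc=[11, 41, 17]
14: 0x27 (blk 9, set 1) → L1-HIT  vc=[11, 41, 17]
15: 0x47 (blk 17, set 1) → VC-HIT  vc=[11, 41, 9]
16: 0x25 (blk 9, set 1) → VC-HIT  vc=[11, 41, 17]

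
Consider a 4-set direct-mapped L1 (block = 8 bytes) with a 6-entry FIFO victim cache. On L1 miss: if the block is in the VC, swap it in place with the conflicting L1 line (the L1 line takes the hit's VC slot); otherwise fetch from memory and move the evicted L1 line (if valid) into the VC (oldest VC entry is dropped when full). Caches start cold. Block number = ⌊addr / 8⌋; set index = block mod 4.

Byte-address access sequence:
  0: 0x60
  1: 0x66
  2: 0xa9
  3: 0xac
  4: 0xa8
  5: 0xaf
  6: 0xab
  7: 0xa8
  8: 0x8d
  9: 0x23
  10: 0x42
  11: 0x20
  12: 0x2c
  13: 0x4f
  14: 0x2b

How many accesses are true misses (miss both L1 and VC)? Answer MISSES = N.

0: 0x60 (blk 12, set 0) → MISS  vc=[]
1: 0x66 (blk 12, set 0) → L1-HIT  vc=[]
2: 0xa9 (blk 21, set 1) → MISS  vc=[]
3: 0xac (blk 21, set 1) → L1-HIT  vc=[]
4: 0xa8 (blk 21, set 1) → L1-HIT  vc=[]
5: 0xaf (blk 21, set 1) → L1-HIT  vc=[]
6: 0xab (blk 21, set 1) → L1-HIT  vc=[]
7: 0xa8 (blk 21, set 1) → L1-HIT  vc=[]
8: 0x8d (blk 17, set 1) → MISS  vc=[21]
9: 0x23 (blk 4, set 0) → MISS  vc=[21, 12]
10: 0x42 (blk 8, set 0) → MISS  vc=[21, 12, 4]
11: 0x20 (blk 4, set 0) → VC-HIT  vc=[21, 12, 8]
12: 0x2c (blk 5, set 1) → MISS  vc=[21, 12, 8, 17]
13: 0x4f (blk 9, set 1) → MISS  vc=[21, 12, 8, 17, 5]
14: 0x2b (blk 5, set 1) → VC-HIT  vc=[21, 12, 8, 17, 9]

MISSES = 7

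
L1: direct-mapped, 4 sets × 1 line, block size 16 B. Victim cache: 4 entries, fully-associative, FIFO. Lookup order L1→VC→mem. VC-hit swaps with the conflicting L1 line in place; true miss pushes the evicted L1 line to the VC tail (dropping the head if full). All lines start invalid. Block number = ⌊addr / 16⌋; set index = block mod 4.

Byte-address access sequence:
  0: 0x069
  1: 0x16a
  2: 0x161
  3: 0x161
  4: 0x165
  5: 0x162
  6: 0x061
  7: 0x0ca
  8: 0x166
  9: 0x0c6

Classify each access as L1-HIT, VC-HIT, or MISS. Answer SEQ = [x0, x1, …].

#0 0x69→b6/s2 MISS; vc=[]
#1 0x16a→b22/s2 MISS; vc=[6]
#2 0x161→b22/s2 L1-HIT; vc=[6]
#3 0x161→b22/s2 L1-HIT; vc=[6]
#4 0x165→b22/s2 L1-HIT; vc=[6]
#5 0x162→b22/s2 L1-HIT; vc=[6]
#6 0x61→b6/s2 VC-HIT; vc=[22]
#7 0xca→b12/s0 MISS; vc=[22]
#8 0x166→b22/s2 VC-HIT; vc=[6]
#9 0xc6→b12/s0 L1-HIT; vc=[6]

SEQ = [MISS, MISS, L1-HIT, L1-HIT, L1-HIT, L1-HIT, VC-HIT, MISS, VC-HIT, L1-HIT]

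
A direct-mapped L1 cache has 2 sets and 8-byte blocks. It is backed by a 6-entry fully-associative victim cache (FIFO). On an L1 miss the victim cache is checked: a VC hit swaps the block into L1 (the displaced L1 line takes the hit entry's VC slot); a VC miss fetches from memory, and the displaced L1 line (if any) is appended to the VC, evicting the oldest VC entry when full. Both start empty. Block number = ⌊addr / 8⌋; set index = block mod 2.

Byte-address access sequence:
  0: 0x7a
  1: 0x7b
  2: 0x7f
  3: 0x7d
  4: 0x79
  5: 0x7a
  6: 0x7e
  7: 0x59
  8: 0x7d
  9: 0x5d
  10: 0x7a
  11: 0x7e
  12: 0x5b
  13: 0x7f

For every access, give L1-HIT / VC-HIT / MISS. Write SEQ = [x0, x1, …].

SEQ = [MISS, L1-HIT, L1-HIT, L1-HIT, L1-HIT, L1-HIT, L1-HIT, MISS, VC-HIT, VC-HIT, VC-HIT, L1-HIT, VC-HIT, VC-HIT]

  [0] addr=0x7a blk=15 s=1: MISS | VC []
  [1] addr=0x7b blk=15 s=1: L1-HIT | VC []
  [2] addr=0x7f blk=15 s=1: L1-HIT | VC []
  [3] addr=0x7d blk=15 s=1: L1-HIT | VC []
  [4] addr=0x79 blk=15 s=1: L1-HIT | VC []
  [5] addr=0x7a blk=15 s=1: L1-HIT | VC []
  [6] addr=0x7e blk=15 s=1: L1-HIT | VC []
  [7] addr=0x59 blk=11 s=1: MISS | VC [15]
  [8] addr=0x7d blk=15 s=1: VC-HIT | VC [11]
  [9] addr=0x5d blk=11 s=1: VC-HIT | VC [15]
  [10] addr=0x7a blk=15 s=1: VC-HIT | VC [11]
  [11] addr=0x7e blk=15 s=1: L1-HIT | VC [11]
  [12] addr=0x5b blk=11 s=1: VC-HIT | VC [15]
  [13] addr=0x7f blk=15 s=1: VC-HIT | VC [11]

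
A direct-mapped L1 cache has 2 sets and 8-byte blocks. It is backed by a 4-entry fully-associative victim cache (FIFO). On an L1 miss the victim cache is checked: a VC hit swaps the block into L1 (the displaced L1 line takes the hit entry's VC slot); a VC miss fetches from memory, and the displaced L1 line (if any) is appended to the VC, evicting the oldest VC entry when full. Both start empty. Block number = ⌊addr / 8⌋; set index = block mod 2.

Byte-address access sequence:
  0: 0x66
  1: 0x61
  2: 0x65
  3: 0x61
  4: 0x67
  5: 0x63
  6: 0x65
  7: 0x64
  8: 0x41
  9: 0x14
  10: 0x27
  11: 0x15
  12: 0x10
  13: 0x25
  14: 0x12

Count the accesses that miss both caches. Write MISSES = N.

MISSES = 4

0: 0x66 (blk 12, set 0) → MISS  vc=[]
1: 0x61 (blk 12, set 0) → L1-HIT  vc=[]
2: 0x65 (blk 12, set 0) → L1-HIT  vc=[]
3: 0x61 (blk 12, set 0) → L1-HIT  vc=[]
4: 0x67 (blk 12, set 0) → L1-HIT  vc=[]
5: 0x63 (blk 12, set 0) → L1-HIT  vc=[]
6: 0x65 (blk 12, set 0) → L1-HIT  vc=[]
7: 0x64 (blk 12, set 0) → L1-HIT  vc=[]
8: 0x41 (blk 8, set 0) → MISS  vc=[12]
9: 0x14 (blk 2, set 0) → MISS  vc=[12, 8]
10: 0x27 (blk 4, set 0) → MISS  vc=[12, 8, 2]
11: 0x15 (blk 2, set 0) → VC-HIT  vc=[12, 8, 4]
12: 0x10 (blk 2, set 0) → L1-HIT  vc=[12, 8, 4]
13: 0x25 (blk 4, set 0) → VC-HIT  vc=[12, 8, 2]
14: 0x12 (blk 2, set 0) → VC-HIT  vc=[12, 8, 4]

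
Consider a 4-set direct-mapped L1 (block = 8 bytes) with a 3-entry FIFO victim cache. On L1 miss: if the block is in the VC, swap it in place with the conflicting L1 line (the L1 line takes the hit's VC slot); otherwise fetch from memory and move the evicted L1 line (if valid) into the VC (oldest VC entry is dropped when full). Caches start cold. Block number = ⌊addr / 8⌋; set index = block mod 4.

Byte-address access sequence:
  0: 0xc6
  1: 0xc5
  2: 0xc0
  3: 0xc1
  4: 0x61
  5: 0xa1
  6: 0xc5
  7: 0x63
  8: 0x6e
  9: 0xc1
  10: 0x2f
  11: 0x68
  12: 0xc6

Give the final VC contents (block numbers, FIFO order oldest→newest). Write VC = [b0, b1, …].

#0 0xc6→b24/s0 MISS; vc=[]
#1 0xc5→b24/s0 L1-HIT; vc=[]
#2 0xc0→b24/s0 L1-HIT; vc=[]
#3 0xc1→b24/s0 L1-HIT; vc=[]
#4 0x61→b12/s0 MISS; vc=[24]
#5 0xa1→b20/s0 MISS; vc=[24,12]
#6 0xc5→b24/s0 VC-HIT; vc=[20,12]
#7 0x63→b12/s0 VC-HIT; vc=[20,24]
#8 0x6e→b13/s1 MISS; vc=[20,24]
#9 0xc1→b24/s0 VC-HIT; vc=[20,12]
#10 0x2f→b5/s1 MISS; vc=[20,12,13]
#11 0x68→b13/s1 VC-HIT; vc=[20,12,5]
#12 0xc6→b24/s0 L1-HIT; vc=[20,12,5]

VC = [20, 12, 5]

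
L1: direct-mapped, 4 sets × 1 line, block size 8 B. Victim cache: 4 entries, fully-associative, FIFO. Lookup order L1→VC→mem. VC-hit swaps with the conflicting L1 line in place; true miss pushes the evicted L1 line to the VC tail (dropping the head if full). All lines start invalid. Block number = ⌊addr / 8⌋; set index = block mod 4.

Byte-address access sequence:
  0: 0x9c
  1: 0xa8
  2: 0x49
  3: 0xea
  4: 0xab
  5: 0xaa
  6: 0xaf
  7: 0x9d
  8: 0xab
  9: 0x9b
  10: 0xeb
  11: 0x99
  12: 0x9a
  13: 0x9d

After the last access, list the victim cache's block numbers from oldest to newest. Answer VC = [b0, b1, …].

  [0] addr=0x9c blk=19 s=3: MISS | VC []
  [1] addr=0xa8 blk=21 s=1: MISS | VC []
  [2] addr=0x49 blk=9 s=1: MISS | VC [21]
  [3] addr=0xea blk=29 s=1: MISS | VC [21, 9]
  [4] addr=0xab blk=21 s=1: VC-HIT | VC [29, 9]
  [5] addr=0xaa blk=21 s=1: L1-HIT | VC [29, 9]
  [6] addr=0xaf blk=21 s=1: L1-HIT | VC [29, 9]
  [7] addr=0x9d blk=19 s=3: L1-HIT | VC [29, 9]
  [8] addr=0xab blk=21 s=1: L1-HIT | VC [29, 9]
  [9] addr=0x9b blk=19 s=3: L1-HIT | VC [29, 9]
  [10] addr=0xeb blk=29 s=1: VC-HIT | VC [21, 9]
  [11] addr=0x99 blk=19 s=3: L1-HIT | VC [21, 9]
  [12] addr=0x9a blk=19 s=3: L1-HIT | VC [21, 9]
  [13] addr=0x9d blk=19 s=3: L1-HIT | VC [21, 9]

VC = [21, 9]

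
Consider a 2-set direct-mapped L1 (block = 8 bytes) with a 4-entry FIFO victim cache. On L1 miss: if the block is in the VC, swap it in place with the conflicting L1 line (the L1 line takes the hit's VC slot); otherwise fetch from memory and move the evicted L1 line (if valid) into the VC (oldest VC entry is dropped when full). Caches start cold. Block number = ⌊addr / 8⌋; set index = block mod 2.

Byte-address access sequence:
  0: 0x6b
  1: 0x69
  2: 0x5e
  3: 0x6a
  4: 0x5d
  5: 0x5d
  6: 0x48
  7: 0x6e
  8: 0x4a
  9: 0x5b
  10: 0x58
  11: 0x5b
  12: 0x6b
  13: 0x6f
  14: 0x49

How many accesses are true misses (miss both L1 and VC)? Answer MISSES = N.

#0 0x6b→b13/s1 MISS; vc=[]
#1 0x69→b13/s1 L1-HIT; vc=[]
#2 0x5e→b11/s1 MISS; vc=[13]
#3 0x6a→b13/s1 VC-HIT; vc=[11]
#4 0x5d→b11/s1 VC-HIT; vc=[13]
#5 0x5d→b11/s1 L1-HIT; vc=[13]
#6 0x48→b9/s1 MISS; vc=[13,11]
#7 0x6e→b13/s1 VC-HIT; vc=[9,11]
#8 0x4a→b9/s1 VC-HIT; vc=[13,11]
#9 0x5b→b11/s1 VC-HIT; vc=[13,9]
#10 0x58→b11/s1 L1-HIT; vc=[13,9]
#11 0x5b→b11/s1 L1-HIT; vc=[13,9]
#12 0x6b→b13/s1 VC-HIT; vc=[11,9]
#13 0x6f→b13/s1 L1-HIT; vc=[11,9]
#14 0x49→b9/s1 VC-HIT; vc=[11,13]

MISSES = 3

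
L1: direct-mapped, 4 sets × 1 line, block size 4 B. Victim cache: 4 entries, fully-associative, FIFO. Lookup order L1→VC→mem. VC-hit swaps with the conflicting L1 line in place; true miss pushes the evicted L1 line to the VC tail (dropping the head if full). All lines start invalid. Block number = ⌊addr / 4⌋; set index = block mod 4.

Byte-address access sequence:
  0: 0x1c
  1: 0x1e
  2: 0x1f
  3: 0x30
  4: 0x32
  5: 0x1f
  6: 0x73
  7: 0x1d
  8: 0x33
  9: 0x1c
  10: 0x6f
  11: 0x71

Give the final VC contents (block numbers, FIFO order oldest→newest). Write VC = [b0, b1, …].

#0 0x1c→b7/s3 MISS; vc=[]
#1 0x1e→b7/s3 L1-HIT; vc=[]
#2 0x1f→b7/s3 L1-HIT; vc=[]
#3 0x30→b12/s0 MISS; vc=[]
#4 0x32→b12/s0 L1-HIT; vc=[]
#5 0x1f→b7/s3 L1-HIT; vc=[]
#6 0x73→b28/s0 MISS; vc=[12]
#7 0x1d→b7/s3 L1-HIT; vc=[12]
#8 0x33→b12/s0 VC-HIT; vc=[28]
#9 0x1c→b7/s3 L1-HIT; vc=[28]
#10 0x6f→b27/s3 MISS; vc=[28,7]
#11 0x71→b28/s0 VC-HIT; vc=[12,7]

VC = [12, 7]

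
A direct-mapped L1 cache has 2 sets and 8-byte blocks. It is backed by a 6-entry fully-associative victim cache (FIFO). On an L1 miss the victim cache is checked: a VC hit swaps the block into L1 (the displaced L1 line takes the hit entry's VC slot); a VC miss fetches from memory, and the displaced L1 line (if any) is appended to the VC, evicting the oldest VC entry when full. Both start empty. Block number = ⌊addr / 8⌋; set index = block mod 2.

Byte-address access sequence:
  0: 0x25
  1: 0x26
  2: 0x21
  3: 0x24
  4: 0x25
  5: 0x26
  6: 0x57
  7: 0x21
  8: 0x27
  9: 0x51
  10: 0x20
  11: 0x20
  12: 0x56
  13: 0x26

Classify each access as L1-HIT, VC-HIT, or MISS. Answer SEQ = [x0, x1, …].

0: 0x25 (blk 4, set 0) → MISS  vc=[]
1: 0x26 (blk 4, set 0) → L1-HIT  vc=[]
2: 0x21 (blk 4, set 0) → L1-HIT  vc=[]
3: 0x24 (blk 4, set 0) → L1-HIT  vc=[]
4: 0x25 (blk 4, set 0) → L1-HIT  vc=[]
5: 0x26 (blk 4, set 0) → L1-HIT  vc=[]
6: 0x57 (blk 10, set 0) → MISS  vc=[4]
7: 0x21 (blk 4, set 0) → VC-HIT  vc=[10]
8: 0x27 (blk 4, set 0) → L1-HIT  vc=[10]
9: 0x51 (blk 10, set 0) → VC-HIT  vc=[4]
10: 0x20 (blk 4, set 0) → VC-HIT  vc=[10]
11: 0x20 (blk 4, set 0) → L1-HIT  vc=[10]
12: 0x56 (blk 10, set 0) → VC-HIT  vc=[4]
13: 0x26 (blk 4, set 0) → VC-HIT  vc=[10]

SEQ = [MISS, L1-HIT, L1-HIT, L1-HIT, L1-HIT, L1-HIT, MISS, VC-HIT, L1-HIT, VC-HIT, VC-HIT, L1-HIT, VC-HIT, VC-HIT]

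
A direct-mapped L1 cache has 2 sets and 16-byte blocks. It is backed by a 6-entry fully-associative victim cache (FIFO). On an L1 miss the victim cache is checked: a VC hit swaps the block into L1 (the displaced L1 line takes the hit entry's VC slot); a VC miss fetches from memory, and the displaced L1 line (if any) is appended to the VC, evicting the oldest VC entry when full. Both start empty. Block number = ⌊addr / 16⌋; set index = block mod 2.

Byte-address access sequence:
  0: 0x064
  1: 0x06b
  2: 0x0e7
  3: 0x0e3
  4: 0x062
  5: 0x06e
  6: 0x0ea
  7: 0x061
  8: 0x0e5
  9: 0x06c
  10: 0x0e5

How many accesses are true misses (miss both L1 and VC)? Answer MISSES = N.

MISSES = 2

#0 0x64→b6/s0 MISS; vc=[]
#1 0x6b→b6/s0 L1-HIT; vc=[]
#2 0xe7→b14/s0 MISS; vc=[6]
#3 0xe3→b14/s0 L1-HIT; vc=[6]
#4 0x62→b6/s0 VC-HIT; vc=[14]
#5 0x6e→b6/s0 L1-HIT; vc=[14]
#6 0xea→b14/s0 VC-HIT; vc=[6]
#7 0x61→b6/s0 VC-HIT; vc=[14]
#8 0xe5→b14/s0 VC-HIT; vc=[6]
#9 0x6c→b6/s0 VC-HIT; vc=[14]
#10 0xe5→b14/s0 VC-HIT; vc=[6]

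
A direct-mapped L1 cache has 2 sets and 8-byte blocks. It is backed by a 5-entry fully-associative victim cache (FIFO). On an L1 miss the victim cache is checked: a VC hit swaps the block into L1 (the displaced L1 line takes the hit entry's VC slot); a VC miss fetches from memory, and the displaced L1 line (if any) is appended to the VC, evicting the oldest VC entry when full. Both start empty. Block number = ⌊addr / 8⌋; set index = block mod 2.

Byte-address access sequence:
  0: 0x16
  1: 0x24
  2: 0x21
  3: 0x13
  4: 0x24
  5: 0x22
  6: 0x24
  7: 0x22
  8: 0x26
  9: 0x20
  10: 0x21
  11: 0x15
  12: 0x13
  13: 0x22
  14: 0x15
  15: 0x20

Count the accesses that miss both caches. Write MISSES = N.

#0 0x16→b2/s0 MISS; vc=[]
#1 0x24→b4/s0 MISS; vc=[2]
#2 0x21→b4/s0 L1-HIT; vc=[2]
#3 0x13→b2/s0 VC-HIT; vc=[4]
#4 0x24→b4/s0 VC-HIT; vc=[2]
#5 0x22→b4/s0 L1-HIT; vc=[2]
#6 0x24→b4/s0 L1-HIT; vc=[2]
#7 0x22→b4/s0 L1-HIT; vc=[2]
#8 0x26→b4/s0 L1-HIT; vc=[2]
#9 0x20→b4/s0 L1-HIT; vc=[2]
#10 0x21→b4/s0 L1-HIT; vc=[2]
#11 0x15→b2/s0 VC-HIT; vc=[4]
#12 0x13→b2/s0 L1-HIT; vc=[4]
#13 0x22→b4/s0 VC-HIT; vc=[2]
#14 0x15→b2/s0 VC-HIT; vc=[4]
#15 0x20→b4/s0 VC-HIT; vc=[2]

MISSES = 2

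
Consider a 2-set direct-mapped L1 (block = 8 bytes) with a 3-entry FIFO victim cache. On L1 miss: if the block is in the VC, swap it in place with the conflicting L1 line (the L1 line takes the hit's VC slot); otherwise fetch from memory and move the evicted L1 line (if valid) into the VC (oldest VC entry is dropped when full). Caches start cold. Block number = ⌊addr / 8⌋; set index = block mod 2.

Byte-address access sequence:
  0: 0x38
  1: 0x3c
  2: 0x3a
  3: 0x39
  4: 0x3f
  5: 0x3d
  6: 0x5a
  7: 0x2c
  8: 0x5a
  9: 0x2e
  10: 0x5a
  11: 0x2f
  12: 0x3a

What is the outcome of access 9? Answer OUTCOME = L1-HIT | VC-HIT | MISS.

OUTCOME = VC-HIT

#0 0x38→b7/s1 MISS; vc=[]
#1 0x3c→b7/s1 L1-HIT; vc=[]
#2 0x3a→b7/s1 L1-HIT; vc=[]
#3 0x39→b7/s1 L1-HIT; vc=[]
#4 0x3f→b7/s1 L1-HIT; vc=[]
#5 0x3d→b7/s1 L1-HIT; vc=[]
#6 0x5a→b11/s1 MISS; vc=[7]
#7 0x2c→b5/s1 MISS; vc=[7,11]
#8 0x5a→b11/s1 VC-HIT; vc=[7,5]
#9 0x2e→b5/s1 VC-HIT; vc=[7,11]
#10 0x5a→b11/s1 VC-HIT; vc=[7,5]
#11 0x2f→b5/s1 VC-HIT; vc=[7,11]
#12 0x3a→b7/s1 VC-HIT; vc=[5,11]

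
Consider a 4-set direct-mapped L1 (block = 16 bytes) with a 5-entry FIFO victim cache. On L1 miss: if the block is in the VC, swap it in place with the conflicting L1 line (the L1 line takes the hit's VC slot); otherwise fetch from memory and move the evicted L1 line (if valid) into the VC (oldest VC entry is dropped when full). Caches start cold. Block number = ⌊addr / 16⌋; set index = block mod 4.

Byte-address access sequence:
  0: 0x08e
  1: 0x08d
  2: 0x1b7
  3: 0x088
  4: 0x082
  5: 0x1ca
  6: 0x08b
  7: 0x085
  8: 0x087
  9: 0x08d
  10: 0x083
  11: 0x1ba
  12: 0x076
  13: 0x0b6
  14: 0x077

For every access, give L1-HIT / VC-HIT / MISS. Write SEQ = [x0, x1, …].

SEQ = [MISS, L1-HIT, MISS, L1-HIT, L1-HIT, MISS, VC-HIT, L1-HIT, L1-HIT, L1-HIT, L1-HIT, L1-HIT, MISS, MISS, VC-HIT]

  [0] addr=0x8e blk=8 s=0: MISS | VC []
  [1] addr=0x8d blk=8 s=0: L1-HIT | VC []
  [2] addr=0x1b7 blk=27 s=3: MISS | VC []
  [3] addr=0x88 blk=8 s=0: L1-HIT | VC []
  [4] addr=0x82 blk=8 s=0: L1-HIT | VC []
  [5] addr=0x1ca blk=28 s=0: MISS | VC [8]
  [6] addr=0x8b blk=8 s=0: VC-HIT | VC [28]
  [7] addr=0x85 blk=8 s=0: L1-HIT | VC [28]
  [8] addr=0x87 blk=8 s=0: L1-HIT | VC [28]
  [9] addr=0x8d blk=8 s=0: L1-HIT | VC [28]
  [10] addr=0x83 blk=8 s=0: L1-HIT | VC [28]
  [11] addr=0x1ba blk=27 s=3: L1-HIT | VC [28]
  [12] addr=0x76 blk=7 s=3: MISS | VC [28, 27]
  [13] addr=0xb6 blk=11 s=3: MISS | VC [28, 27, 7]
  [14] addr=0x77 blk=7 s=3: VC-HIT | VC [28, 27, 11]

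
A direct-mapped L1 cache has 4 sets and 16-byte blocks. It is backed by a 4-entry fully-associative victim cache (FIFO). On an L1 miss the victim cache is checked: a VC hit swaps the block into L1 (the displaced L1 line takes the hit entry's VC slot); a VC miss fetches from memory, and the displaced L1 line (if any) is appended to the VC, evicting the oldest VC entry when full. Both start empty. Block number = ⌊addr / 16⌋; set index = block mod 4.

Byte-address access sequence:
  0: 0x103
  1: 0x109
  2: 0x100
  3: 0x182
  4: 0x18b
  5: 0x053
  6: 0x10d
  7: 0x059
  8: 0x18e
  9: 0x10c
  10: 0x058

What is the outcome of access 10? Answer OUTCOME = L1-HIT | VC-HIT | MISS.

  [0] addr=0x103 blk=16 s=0: MISS | VC []
  [1] addr=0x109 blk=16 s=0: L1-HIT | VC []
  [2] addr=0x100 blk=16 s=0: L1-HIT | VC []
  [3] addr=0x182 blk=24 s=0: MISS | VC [16]
  [4] addr=0x18b blk=24 s=0: L1-HIT | VC [16]
  [5] addr=0x53 blk=5 s=1: MISS | VC [16]
  [6] addr=0x10d blk=16 s=0: VC-HIT | VC [24]
  [7] addr=0x59 blk=5 s=1: L1-HIT | VC [24]
  [8] addr=0x18e blk=24 s=0: VC-HIT | VC [16]
  [9] addr=0x10c blk=16 s=0: VC-HIT | VC [24]
  [10] addr=0x58 blk=5 s=1: L1-HIT | VC [24]

OUTCOME = L1-HIT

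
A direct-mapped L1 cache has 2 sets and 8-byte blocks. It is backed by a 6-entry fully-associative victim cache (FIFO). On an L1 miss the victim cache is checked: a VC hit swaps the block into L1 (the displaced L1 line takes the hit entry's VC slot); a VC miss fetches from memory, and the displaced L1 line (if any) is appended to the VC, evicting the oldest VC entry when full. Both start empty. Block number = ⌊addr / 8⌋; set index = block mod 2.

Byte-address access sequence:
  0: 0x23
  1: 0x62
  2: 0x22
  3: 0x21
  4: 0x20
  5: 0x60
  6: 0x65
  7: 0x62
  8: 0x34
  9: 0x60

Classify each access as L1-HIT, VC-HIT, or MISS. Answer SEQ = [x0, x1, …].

0: 0x23 (blk 4, set 0) → MISS  vc=[]
1: 0x62 (blk 12, set 0) → MISS  vc=[4]
2: 0x22 (blk 4, set 0) → VC-HIT  vc=[12]
3: 0x21 (blk 4, set 0) → L1-HIT  vc=[12]
4: 0x20 (blk 4, set 0) → L1-HIT  vc=[12]
5: 0x60 (blk 12, set 0) → VC-HIT  vc=[4]
6: 0x65 (blk 12, set 0) → L1-HIT  vc=[4]
7: 0x62 (blk 12, set 0) → L1-HIT  vc=[4]
8: 0x34 (blk 6, set 0) → MISS  vc=[4, 12]
9: 0x60 (blk 12, set 0) → VC-HIT  vc=[4, 6]

SEQ = [MISS, MISS, VC-HIT, L1-HIT, L1-HIT, VC-HIT, L1-HIT, L1-HIT, MISS, VC-HIT]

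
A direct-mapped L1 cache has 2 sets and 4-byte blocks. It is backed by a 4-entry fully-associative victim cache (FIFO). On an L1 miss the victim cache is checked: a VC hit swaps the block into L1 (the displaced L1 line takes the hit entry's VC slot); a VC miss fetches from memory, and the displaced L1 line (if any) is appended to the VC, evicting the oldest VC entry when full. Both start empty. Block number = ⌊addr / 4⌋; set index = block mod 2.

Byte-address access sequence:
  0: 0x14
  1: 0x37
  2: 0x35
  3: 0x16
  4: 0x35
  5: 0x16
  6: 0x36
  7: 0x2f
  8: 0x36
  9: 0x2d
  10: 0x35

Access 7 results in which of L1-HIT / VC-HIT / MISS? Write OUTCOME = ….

#0 0x14→b5/s1 MISS; vc=[]
#1 0x37→b13/s1 MISS; vc=[5]
#2 0x35→b13/s1 L1-HIT; vc=[5]
#3 0x16→b5/s1 VC-HIT; vc=[13]
#4 0x35→b13/s1 VC-HIT; vc=[5]
#5 0x16→b5/s1 VC-HIT; vc=[13]
#6 0x36→b13/s1 VC-HIT; vc=[5]
#7 0x2f→b11/s1 MISS; vc=[5,13]
#8 0x36→b13/s1 VC-HIT; vc=[5,11]
#9 0x2d→b11/s1 VC-HIT; vc=[5,13]
#10 0x35→b13/s1 VC-HIT; vc=[5,11]

OUTCOME = MISS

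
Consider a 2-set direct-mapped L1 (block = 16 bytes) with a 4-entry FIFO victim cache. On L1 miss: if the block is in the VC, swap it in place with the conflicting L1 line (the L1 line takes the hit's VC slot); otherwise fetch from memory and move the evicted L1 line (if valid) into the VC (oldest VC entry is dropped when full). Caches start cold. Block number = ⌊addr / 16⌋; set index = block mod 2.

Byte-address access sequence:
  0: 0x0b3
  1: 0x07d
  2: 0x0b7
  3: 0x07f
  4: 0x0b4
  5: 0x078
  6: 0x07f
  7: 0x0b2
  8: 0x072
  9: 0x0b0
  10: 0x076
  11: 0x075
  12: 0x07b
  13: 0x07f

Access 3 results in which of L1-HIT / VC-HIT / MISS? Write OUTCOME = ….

  [0] addr=0xb3 blk=11 s=1: MISS | VC []
  [1] addr=0x7d blk=7 s=1: MISS | VC [11]
  [2] addr=0xb7 blk=11 s=1: VC-HIT | VC [7]
  [3] addr=0x7f blk=7 s=1: VC-HIT | VC [11]
  [4] addr=0xb4 blk=11 s=1: VC-HIT | VC [7]
  [5] addr=0x78 blk=7 s=1: VC-HIT | VC [11]
  [6] addr=0x7f blk=7 s=1: L1-HIT | VC [11]
  [7] addr=0xb2 blk=11 s=1: VC-HIT | VC [7]
  [8] addr=0x72 blk=7 s=1: VC-HIT | VC [11]
  [9] addr=0xb0 blk=11 s=1: VC-HIT | VC [7]
  [10] addr=0x76 blk=7 s=1: VC-HIT | VC [11]
  [11] addr=0x75 blk=7 s=1: L1-HIT | VC [11]
  [12] addr=0x7b blk=7 s=1: L1-HIT | VC [11]
  [13] addr=0x7f blk=7 s=1: L1-HIT | VC [11]

OUTCOME = VC-HIT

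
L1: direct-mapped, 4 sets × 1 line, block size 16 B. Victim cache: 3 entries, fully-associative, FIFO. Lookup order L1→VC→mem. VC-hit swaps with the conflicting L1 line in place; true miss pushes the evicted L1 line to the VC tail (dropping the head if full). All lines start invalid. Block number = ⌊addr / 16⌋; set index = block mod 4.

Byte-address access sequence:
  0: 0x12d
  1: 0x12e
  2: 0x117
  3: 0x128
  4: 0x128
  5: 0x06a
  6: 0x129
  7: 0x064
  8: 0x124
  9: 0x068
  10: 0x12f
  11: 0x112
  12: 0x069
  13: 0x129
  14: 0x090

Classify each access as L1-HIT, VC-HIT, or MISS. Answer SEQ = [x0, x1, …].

#0 0x12d→b18/s2 MISS; vc=[]
#1 0x12e→b18/s2 L1-HIT; vc=[]
#2 0x117→b17/s1 MISS; vc=[]
#3 0x128→b18/s2 L1-HIT; vc=[]
#4 0x128→b18/s2 L1-HIT; vc=[]
#5 0x6a→b6/s2 MISS; vc=[18]
#6 0x129→b18/s2 VC-HIT; vc=[6]
#7 0x64→b6/s2 VC-HIT; vc=[18]
#8 0x124→b18/s2 VC-HIT; vc=[6]
#9 0x68→b6/s2 VC-HIT; vc=[18]
#10 0x12f→b18/s2 VC-HIT; vc=[6]
#11 0x112→b17/s1 L1-HIT; vc=[6]
#12 0x69→b6/s2 VC-HIT; vc=[18]
#13 0x129→b18/s2 VC-HIT; vc=[6]
#14 0x90→b9/s1 MISS; vc=[6,17]

SEQ = [MISS, L1-HIT, MISS, L1-HIT, L1-HIT, MISS, VC-HIT, VC-HIT, VC-HIT, VC-HIT, VC-HIT, L1-HIT, VC-HIT, VC-HIT, MISS]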